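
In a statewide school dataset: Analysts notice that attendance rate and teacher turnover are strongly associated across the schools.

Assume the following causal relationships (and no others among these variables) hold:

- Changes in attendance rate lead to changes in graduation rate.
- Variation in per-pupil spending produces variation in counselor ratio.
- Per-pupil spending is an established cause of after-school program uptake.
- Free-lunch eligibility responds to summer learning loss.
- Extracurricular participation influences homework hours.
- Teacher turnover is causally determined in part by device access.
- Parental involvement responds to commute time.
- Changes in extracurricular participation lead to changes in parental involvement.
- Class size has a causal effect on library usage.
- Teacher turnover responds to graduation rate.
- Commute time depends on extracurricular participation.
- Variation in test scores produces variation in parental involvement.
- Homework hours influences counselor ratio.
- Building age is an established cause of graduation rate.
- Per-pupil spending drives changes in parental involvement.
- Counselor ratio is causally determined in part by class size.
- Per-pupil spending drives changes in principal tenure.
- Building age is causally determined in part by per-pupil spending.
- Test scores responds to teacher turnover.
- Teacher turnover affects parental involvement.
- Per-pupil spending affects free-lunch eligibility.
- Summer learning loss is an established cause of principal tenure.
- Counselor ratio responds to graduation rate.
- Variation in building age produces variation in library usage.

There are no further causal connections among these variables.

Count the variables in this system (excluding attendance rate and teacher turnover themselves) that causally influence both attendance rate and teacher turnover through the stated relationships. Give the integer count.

0

No listed variable has a causal path to both attendance rate and teacher turnover, so there are no common causes.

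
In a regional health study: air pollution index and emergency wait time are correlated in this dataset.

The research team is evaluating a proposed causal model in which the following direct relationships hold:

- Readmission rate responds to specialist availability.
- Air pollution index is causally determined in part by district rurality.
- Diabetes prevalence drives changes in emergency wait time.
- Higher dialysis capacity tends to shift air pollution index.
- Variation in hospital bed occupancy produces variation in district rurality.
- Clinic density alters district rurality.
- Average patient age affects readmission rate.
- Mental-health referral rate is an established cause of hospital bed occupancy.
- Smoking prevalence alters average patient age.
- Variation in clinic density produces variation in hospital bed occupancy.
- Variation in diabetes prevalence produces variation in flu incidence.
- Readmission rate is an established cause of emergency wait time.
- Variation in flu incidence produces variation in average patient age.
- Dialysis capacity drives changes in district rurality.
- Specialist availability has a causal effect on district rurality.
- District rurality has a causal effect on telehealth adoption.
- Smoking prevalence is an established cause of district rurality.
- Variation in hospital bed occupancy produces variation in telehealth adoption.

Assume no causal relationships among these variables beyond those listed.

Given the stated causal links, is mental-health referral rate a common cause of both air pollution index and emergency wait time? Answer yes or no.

no

Mental-health referral rate has no stated causal path to emergency wait time. A confounder must cause both variables, so mental-health referral rate does not qualify.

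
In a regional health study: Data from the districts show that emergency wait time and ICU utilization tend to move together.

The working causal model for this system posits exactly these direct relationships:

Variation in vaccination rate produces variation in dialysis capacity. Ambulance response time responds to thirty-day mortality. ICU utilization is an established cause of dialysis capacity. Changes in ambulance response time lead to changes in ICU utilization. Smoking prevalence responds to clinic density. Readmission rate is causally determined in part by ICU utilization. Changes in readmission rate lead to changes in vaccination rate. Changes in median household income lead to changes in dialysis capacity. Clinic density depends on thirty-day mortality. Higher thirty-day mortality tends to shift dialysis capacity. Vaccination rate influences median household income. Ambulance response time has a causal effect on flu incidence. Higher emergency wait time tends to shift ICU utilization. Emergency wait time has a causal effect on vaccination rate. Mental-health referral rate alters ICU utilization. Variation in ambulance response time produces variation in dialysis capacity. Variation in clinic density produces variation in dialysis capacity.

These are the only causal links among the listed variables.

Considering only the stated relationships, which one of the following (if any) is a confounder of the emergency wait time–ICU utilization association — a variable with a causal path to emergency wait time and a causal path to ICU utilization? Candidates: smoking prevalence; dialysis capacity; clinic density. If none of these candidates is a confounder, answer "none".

None of the listed candidates has causal paths to both emergency wait time and ICU utilization in the stated relationships, so none is a common cause.

none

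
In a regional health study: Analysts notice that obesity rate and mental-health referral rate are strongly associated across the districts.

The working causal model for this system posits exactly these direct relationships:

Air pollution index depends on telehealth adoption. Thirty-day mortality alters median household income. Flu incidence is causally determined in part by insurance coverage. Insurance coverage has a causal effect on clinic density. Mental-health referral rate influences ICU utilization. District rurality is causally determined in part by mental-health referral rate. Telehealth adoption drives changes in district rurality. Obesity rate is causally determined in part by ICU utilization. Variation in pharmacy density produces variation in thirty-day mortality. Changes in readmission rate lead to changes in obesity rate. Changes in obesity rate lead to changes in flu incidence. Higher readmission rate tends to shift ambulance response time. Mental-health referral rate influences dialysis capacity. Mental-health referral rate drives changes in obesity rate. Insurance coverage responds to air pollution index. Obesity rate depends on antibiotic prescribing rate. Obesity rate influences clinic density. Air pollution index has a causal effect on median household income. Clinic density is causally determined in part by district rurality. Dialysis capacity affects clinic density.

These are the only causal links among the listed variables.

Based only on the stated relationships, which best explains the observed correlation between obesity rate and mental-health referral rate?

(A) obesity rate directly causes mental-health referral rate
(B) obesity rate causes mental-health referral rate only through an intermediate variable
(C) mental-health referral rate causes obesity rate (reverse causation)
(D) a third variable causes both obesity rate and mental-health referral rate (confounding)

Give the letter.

C

The stated link runs mental-health referral rate → obesity rate; obesity rate has no causal path to mental-health referral rate. No variable causes both, so confounding is ruled out. The correlation reflects reverse causation.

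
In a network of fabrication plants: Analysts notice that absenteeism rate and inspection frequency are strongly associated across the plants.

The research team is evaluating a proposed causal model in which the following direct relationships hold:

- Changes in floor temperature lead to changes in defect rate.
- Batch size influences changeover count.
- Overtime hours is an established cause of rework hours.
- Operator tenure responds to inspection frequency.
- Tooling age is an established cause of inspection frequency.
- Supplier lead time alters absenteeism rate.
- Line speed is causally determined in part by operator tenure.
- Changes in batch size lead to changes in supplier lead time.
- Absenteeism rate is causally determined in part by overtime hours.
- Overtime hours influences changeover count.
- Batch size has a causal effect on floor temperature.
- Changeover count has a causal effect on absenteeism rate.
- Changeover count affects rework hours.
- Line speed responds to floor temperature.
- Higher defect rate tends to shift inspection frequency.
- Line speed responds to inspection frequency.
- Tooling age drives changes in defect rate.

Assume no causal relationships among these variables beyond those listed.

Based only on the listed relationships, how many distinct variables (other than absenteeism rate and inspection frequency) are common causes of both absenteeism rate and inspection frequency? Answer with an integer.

1

The common causes are: batch size (to absenteeism rate via batch size → supplier lead time → absenteeism rate; to inspection frequency via batch size → floor temperature → defect rate → inspection frequency).
Every other variable lacks a causal path to at least one of absenteeism rate and inspection frequency.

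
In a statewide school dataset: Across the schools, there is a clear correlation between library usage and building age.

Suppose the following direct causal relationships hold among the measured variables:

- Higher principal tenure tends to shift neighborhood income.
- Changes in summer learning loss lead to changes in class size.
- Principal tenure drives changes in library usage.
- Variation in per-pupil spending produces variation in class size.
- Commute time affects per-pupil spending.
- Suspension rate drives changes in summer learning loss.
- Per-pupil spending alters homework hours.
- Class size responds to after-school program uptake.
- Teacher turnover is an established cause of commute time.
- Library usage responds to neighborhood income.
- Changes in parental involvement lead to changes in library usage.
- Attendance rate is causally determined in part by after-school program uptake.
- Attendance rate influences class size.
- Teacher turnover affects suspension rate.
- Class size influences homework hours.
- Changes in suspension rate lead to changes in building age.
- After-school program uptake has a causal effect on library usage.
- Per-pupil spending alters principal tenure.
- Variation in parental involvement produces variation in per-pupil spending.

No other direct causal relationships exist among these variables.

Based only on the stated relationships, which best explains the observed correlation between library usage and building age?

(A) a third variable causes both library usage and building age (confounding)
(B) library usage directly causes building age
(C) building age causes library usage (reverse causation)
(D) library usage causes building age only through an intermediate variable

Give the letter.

A

Teacher turnover causes library usage (teacher turnover → commute time → per-pupil spending → principal tenure → library usage) and building age (teacher turnover → suspension rate → building age) — a common cause creating the correlation.
There is no stated path from library usage to building age or from building age to library usage, so neither direct nor reverse causation applies.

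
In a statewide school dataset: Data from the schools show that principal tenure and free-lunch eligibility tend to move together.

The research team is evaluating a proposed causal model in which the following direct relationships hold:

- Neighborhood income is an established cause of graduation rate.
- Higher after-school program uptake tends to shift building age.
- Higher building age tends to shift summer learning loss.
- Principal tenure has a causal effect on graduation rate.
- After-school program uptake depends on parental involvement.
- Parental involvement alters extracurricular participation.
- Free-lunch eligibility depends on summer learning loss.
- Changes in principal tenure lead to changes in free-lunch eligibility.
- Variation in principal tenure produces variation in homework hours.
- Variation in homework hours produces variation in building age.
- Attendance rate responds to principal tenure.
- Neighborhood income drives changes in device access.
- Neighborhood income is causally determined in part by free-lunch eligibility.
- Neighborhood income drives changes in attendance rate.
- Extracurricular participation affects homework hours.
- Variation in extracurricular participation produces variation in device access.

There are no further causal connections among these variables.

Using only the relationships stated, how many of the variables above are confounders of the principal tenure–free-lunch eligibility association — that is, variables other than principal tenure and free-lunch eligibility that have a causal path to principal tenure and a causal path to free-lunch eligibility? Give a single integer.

No listed variable has a causal path to both principal tenure and free-lunch eligibility, so there are no common causes.

0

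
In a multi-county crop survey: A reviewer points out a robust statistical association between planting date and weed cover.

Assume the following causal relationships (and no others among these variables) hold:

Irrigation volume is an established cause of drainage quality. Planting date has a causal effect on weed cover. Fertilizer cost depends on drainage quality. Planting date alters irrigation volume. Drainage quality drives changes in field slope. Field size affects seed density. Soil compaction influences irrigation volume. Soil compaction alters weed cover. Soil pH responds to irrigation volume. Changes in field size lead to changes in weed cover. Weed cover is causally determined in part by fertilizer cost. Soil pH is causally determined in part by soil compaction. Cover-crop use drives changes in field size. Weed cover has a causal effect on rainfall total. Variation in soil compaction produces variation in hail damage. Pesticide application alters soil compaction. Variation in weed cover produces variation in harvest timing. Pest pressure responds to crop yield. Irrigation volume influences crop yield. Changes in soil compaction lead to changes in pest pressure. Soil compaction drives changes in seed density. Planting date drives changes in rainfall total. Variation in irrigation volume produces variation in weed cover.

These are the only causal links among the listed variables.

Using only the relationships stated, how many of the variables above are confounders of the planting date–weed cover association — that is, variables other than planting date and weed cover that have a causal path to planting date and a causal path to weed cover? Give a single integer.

No listed variable has a causal path to both planting date and weed cover, so there are no common causes.

0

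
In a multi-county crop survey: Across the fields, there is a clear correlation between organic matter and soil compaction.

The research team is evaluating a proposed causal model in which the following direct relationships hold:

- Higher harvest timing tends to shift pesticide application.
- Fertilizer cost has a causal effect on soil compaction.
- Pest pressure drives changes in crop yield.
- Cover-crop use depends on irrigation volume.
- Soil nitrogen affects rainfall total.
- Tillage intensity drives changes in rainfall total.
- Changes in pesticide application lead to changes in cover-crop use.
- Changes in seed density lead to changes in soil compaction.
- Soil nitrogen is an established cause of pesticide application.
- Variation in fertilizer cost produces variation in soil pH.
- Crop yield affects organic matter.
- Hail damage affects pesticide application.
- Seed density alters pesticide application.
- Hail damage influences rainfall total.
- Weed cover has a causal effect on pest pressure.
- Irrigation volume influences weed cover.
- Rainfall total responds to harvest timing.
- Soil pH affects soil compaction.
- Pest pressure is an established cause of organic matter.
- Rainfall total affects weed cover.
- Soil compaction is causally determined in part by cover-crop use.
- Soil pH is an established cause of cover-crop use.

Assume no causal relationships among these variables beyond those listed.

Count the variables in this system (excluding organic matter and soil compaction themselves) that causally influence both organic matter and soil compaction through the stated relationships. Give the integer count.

4

The common causes are: hail damage (to organic matter via hail damage → rainfall total → weed cover → pest pressure → organic matter; to soil compaction via hail damage → pesticide application → cover-crop use → soil compaction); harvest timing (to organic matter via harvest timing → rainfall total → weed cover → pest pressure → organic matter; to soil compaction via harvest timing → pesticide application → cover-crop use → soil compaction); irrigation volume (to organic matter via irrigation volume → weed cover → pest pressure → organic matter; to soil compaction via irrigation volume → cover-crop use → soil compaction); soil nitrogen (to organic matter via soil nitrogen → rainfall total → weed cover → pest pressure → organic matter; to soil compaction via soil nitrogen → pesticide application → cover-crop use → soil compaction).
Every other variable lacks a causal path to at least one of organic matter and soil compaction.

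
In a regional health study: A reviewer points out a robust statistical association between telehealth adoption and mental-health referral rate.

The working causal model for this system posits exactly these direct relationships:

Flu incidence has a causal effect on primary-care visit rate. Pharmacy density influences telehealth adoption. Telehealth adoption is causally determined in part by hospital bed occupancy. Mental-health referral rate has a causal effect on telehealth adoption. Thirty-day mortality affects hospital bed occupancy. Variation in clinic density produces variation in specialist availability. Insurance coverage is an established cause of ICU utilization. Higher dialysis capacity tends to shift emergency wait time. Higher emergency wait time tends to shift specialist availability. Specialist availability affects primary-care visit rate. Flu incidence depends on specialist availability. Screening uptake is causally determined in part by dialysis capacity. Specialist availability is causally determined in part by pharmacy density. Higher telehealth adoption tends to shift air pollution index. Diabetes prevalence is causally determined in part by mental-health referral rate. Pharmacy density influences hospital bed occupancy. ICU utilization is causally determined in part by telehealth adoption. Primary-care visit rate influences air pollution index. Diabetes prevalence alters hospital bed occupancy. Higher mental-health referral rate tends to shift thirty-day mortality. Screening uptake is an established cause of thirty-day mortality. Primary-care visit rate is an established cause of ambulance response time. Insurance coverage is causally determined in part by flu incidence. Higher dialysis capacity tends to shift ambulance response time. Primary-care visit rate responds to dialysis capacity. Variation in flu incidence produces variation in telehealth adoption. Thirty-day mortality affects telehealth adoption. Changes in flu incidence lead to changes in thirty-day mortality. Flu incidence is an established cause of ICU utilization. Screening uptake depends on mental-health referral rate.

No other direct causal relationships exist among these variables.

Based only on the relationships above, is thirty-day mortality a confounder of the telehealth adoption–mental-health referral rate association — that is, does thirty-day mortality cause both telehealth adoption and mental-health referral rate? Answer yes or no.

Thirty-day mortality has no stated causal path to mental-health referral rate. A confounder must cause both variables, so thirty-day mortality does not qualify.

no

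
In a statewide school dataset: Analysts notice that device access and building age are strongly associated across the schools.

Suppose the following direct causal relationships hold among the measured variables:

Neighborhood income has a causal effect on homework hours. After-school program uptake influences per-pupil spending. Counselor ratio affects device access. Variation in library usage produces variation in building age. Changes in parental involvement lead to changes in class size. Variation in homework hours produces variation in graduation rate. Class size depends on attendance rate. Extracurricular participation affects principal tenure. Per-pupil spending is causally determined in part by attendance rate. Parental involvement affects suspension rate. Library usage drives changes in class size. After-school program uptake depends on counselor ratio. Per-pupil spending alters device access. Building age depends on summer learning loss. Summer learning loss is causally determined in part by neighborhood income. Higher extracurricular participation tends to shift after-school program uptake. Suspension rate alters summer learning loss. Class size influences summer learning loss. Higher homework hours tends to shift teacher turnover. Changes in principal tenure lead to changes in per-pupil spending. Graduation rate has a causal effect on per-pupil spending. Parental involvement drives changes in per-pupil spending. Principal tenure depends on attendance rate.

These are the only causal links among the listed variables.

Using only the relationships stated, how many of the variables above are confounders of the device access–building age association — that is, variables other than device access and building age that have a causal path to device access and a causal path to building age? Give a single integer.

3

The common causes are: attendance rate (to device access via attendance rate → per-pupil spending → device access; to building age via attendance rate → class size → summer learning loss → building age); neighborhood income (to device access via neighborhood income → homework hours → graduation rate → per-pupil spending → device access; to building age via neighborhood income → summer learning loss → building age); parental involvement (to device access via parental involvement → per-pupil spending → device access; to building age via parental involvement → class size → summer learning loss → building age).
Every other variable lacks a causal path to at least one of device access and building age.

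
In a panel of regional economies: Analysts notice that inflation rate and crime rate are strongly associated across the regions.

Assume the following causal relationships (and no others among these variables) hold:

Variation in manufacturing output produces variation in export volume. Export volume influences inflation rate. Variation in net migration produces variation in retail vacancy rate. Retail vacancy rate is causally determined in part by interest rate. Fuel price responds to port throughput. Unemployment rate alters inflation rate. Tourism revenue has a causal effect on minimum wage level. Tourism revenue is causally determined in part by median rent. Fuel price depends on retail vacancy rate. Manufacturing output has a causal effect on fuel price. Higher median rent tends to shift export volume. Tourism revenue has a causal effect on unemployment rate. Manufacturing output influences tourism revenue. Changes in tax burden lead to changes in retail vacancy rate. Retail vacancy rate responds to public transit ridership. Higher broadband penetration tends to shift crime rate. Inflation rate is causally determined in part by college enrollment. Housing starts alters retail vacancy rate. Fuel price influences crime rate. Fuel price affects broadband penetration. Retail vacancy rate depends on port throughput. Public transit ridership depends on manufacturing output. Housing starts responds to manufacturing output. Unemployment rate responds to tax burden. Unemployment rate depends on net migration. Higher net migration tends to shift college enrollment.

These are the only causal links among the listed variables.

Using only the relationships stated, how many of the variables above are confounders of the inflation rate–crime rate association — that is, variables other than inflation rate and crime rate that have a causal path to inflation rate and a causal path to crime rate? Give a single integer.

3

The common causes are: manufacturing output (to inflation rate via manufacturing output → export volume → inflation rate; to crime rate via manufacturing output → fuel price → crime rate); net migration (to inflation rate via net migration → college enrollment → inflation rate; to crime rate via net migration → retail vacancy rate → fuel price → crime rate); tax burden (to inflation rate via tax burden → unemployment rate → inflation rate; to crime rate via tax burden → retail vacancy rate → fuel price → crime rate).
Every other variable lacks a causal path to at least one of inflation rate and crime rate.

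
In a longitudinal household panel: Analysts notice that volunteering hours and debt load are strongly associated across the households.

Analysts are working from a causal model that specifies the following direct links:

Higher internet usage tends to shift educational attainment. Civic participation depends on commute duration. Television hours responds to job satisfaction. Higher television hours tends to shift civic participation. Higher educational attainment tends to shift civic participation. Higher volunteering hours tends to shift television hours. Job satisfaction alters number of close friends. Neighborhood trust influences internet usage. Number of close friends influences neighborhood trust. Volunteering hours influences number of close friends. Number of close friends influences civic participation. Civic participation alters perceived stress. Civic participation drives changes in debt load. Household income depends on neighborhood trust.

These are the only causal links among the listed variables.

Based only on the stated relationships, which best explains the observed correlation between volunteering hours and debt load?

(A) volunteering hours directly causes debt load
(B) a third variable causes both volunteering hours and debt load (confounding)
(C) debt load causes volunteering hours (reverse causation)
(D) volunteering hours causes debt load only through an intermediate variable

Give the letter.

Volunteering hours reaches debt load through volunteering hours → television hours → civic participation → debt load — an indirect causal chain with no direct volunteering hours → debt load link. No variable causes both volunteering hours and debt load, so confounding is ruled out; the effect is mediated.

D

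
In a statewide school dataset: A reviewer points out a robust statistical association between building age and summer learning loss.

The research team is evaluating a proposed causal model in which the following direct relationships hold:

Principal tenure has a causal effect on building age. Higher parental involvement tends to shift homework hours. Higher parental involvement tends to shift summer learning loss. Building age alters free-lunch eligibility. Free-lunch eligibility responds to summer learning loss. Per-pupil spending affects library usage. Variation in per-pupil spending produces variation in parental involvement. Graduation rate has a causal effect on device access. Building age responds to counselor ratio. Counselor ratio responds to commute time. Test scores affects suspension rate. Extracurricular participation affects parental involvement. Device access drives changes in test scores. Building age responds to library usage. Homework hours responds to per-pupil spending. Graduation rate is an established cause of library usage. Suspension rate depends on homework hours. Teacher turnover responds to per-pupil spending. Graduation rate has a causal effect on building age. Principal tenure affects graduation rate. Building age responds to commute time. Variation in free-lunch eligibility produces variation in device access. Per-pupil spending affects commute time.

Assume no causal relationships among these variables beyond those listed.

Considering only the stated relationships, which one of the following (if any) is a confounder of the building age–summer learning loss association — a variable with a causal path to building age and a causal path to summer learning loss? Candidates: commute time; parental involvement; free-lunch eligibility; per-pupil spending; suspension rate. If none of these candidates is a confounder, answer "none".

per-pupil spending

Per-pupil spending causes building age (per-pupil spending → commute time → building age) and also causes summer learning loss (per-pupil spending → parental involvement → summer learning loss); it is a common cause of both.
Each of the other candidates lacks a causal path to at least one of building age and summer learning loss, so they do not confound the relationship.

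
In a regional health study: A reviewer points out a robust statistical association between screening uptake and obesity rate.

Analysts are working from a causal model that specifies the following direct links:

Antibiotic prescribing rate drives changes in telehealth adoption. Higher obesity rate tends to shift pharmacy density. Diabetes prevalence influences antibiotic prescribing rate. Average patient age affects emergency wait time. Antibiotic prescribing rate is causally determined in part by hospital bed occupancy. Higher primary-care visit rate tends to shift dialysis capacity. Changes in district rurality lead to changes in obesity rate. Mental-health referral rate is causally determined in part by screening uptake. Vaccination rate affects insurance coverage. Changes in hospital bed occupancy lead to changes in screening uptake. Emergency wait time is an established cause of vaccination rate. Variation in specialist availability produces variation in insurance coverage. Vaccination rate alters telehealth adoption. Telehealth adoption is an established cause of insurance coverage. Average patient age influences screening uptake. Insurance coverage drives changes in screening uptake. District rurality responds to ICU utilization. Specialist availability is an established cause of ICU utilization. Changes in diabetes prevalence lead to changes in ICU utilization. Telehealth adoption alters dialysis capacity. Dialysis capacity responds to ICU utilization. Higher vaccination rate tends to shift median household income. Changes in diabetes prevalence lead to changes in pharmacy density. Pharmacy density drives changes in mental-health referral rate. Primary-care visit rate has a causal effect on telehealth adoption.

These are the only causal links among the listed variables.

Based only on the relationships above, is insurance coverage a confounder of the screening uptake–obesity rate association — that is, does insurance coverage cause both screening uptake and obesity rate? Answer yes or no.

Insurance coverage has no stated causal path to obesity rate. A confounder must cause both variables, so insurance coverage does not qualify.

no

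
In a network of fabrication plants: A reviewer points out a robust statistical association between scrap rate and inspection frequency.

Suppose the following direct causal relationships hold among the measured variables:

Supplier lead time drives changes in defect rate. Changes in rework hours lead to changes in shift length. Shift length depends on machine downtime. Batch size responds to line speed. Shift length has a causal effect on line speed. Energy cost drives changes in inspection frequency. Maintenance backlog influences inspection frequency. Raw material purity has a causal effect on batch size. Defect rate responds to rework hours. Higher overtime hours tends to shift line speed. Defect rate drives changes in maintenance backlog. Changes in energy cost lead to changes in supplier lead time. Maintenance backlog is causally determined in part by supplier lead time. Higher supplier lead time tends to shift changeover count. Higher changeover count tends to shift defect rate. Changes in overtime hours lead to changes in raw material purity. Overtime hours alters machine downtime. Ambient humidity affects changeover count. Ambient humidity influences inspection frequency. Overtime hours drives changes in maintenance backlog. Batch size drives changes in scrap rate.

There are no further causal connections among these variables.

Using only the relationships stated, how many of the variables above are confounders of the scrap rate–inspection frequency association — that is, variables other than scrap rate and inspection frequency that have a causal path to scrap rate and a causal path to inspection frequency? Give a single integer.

2

The common causes are: overtime hours (to scrap rate via overtime hours → raw material purity → batch size → scrap rate; to inspection frequency via overtime hours → maintenance backlog → inspection frequency); rework hours (to scrap rate via rework hours → shift length → line speed → batch size → scrap rate; to inspection frequency via rework hours → defect rate → maintenance backlog → inspection frequency).
Every other variable lacks a causal path to at least one of scrap rate and inspection frequency.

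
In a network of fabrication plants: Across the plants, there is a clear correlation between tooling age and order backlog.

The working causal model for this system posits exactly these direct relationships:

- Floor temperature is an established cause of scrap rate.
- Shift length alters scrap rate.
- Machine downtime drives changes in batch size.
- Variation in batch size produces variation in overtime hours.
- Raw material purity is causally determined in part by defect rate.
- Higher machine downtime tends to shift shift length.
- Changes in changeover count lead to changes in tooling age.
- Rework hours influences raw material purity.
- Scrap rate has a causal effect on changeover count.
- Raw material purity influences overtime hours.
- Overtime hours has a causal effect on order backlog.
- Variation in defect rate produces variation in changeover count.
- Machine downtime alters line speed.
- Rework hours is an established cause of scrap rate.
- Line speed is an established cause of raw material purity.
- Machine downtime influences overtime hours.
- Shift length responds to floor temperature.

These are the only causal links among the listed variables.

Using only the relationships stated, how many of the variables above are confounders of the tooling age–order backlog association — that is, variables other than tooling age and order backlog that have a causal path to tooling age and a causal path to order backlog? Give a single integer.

3

The common causes are: defect rate (to tooling age via defect rate → changeover count → tooling age; to order backlog via defect rate → raw material purity → overtime hours → order backlog); machine downtime (to tooling age via machine downtime → shift length → scrap rate → changeover count → tooling age; to order backlog via machine downtime → overtime hours → order backlog); rework hours (to tooling age via rework hours → scrap rate → changeover count → tooling age; to order backlog via rework hours → raw material purity → overtime hours → order backlog).
Every other variable lacks a causal path to at least one of tooling age and order backlog.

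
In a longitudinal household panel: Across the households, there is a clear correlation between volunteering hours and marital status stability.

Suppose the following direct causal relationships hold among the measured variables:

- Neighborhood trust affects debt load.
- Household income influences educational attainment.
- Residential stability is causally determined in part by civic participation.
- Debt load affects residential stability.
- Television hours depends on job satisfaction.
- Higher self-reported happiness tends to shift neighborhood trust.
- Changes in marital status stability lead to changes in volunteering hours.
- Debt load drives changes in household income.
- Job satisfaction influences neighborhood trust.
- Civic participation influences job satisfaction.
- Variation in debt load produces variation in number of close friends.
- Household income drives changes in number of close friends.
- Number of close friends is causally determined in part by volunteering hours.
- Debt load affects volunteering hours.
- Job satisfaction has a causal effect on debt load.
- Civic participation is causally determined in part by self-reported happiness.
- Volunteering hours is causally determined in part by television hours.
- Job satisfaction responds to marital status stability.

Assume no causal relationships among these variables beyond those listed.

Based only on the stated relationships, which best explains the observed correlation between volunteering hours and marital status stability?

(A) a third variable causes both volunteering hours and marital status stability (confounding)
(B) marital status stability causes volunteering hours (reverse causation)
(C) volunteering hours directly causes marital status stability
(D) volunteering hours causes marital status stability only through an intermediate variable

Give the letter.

B

The stated link runs marital status stability → volunteering hours; volunteering hours has no causal path to marital status stability. No variable causes both, so confounding is ruled out. The correlation reflects reverse causation.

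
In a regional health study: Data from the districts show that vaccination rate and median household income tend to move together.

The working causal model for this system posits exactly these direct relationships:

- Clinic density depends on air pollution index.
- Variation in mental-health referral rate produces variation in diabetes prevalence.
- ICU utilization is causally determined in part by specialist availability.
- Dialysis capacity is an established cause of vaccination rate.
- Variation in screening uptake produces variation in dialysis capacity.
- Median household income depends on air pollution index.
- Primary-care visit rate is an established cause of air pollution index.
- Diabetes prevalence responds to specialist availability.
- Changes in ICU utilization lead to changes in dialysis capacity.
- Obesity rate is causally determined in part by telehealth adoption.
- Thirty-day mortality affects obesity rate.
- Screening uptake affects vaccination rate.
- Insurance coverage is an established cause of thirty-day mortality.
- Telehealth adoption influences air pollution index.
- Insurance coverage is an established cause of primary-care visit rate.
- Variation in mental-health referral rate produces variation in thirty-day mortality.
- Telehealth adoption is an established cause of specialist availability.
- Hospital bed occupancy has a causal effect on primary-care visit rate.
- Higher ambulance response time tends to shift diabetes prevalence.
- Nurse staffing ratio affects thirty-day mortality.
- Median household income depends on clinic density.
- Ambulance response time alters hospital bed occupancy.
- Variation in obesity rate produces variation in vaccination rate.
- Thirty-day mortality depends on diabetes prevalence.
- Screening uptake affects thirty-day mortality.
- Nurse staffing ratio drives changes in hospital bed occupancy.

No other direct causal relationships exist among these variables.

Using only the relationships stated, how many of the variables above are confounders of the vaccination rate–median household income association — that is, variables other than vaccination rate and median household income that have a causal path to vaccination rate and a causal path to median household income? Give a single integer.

4

The common causes are: ambulance response time (to vaccination rate via ambulance response time → diabetes prevalence → thirty-day mortality → obesity rate → vaccination rate; to median household income via ambulance response time → hospital bed occupancy → primary-care visit rate → air pollution index → median household income); insurance coverage (to vaccination rate via insurance coverage → thirty-day mortality → obesity rate → vaccination rate; to median household income via insurance coverage → primary-care visit rate → air pollution index → median household income); nurse staffing ratio (to vaccination rate via nurse staffing ratio → thirty-day mortality → obesity rate → vaccination rate; to median household income via nurse staffing ratio → hospital bed occupancy → primary-care visit rate → air pollution index → median household income); telehealth adoption (to vaccination rate via telehealth adoption → obesity rate → vaccination rate; to median household income via telehealth adoption → air pollution index → median household income).
Every other variable lacks a causal path to at least one of vaccination rate and median household income.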